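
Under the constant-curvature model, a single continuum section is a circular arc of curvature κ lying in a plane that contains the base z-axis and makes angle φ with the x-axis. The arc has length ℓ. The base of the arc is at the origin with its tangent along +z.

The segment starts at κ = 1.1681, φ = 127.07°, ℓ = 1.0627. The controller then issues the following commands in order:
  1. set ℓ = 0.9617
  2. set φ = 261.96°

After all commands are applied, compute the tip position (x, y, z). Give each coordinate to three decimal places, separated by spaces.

initial: κ=1.1681, φ=127.07°, ℓ=1.0627
cmd 1: set ℓ=0.9617 → (κ,φ,ℓ)=(1.1681,127.07°,0.9617) → tip=(-0.2928,0.3875,0.7718)
cmd 2: set φ=261.96° → (κ,φ,ℓ)=(1.1681,261.96°,0.9617) → tip=(-0.0679,-0.4809,0.7718)

-0.068 -0.481 0.772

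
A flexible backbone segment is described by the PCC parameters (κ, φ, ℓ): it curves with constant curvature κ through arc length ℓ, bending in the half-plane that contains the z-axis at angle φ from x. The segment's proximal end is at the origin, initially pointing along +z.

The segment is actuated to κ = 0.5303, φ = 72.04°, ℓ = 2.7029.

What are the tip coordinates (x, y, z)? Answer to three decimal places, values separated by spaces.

θ = κ·ℓ = 0.5303 × 2.7029 = 1.43335 rad
ρ = (1 − cos θ)/κ = (1 − 0.13702)/0.5303 = 1.62735
z = sin θ / κ = 0.99057/0.5303 = 1.86794
x = ρ cos φ = 1.62735 × cos(72.04°) = 0.50180
y = ρ sin φ = 1.62735 × sin(72.04°) = 1.54805

0.502 1.548 1.868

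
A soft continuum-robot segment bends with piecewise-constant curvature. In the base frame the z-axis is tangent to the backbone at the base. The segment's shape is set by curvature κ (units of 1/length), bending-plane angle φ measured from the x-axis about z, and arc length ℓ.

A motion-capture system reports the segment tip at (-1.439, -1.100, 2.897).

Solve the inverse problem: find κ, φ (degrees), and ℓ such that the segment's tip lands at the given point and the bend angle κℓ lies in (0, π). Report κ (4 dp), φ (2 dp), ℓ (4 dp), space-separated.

0.3103 217.40 3.6011

ρ = √(x²+y²) = √(-1.439² + -1.100²) = 1.81128
φ = atan2(y, x) mod 360° = atan2(-1.100, -1.439) = 217.3950°
|p|² = ρ² + z² = 1.81128² + 2.897² = 11.67333
κ = 2ρ / |p|² = 2×1.81128 / 11.67333 = 0.31033
θ = 2·atan2(ρ, z) = 2·atan2(1.81128, 2.897) = 1.11752 rad
ℓ = θ/κ = 1.11752/0.31033 = 3.60111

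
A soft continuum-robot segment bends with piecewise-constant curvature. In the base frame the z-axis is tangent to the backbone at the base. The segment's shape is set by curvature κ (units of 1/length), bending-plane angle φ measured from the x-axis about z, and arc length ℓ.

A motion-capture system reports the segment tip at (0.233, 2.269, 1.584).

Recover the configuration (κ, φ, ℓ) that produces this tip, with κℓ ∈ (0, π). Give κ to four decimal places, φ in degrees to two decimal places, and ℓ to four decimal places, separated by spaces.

0.5916 84.14 3.2586

ρ = √(x²+y²) = √(0.233² + 2.269²) = 2.28093
φ = atan2(y, x) mod 360° = atan2(2.269, 0.233) = 84.1369°
|p|² = ρ² + z² = 2.28093² + 1.584² = 7.71171
κ = 2ρ / |p|² = 2×2.28093 / 7.71171 = 0.59155
θ = 2·atan2(ρ, z) = 2·atan2(2.28093, 1.584) = 1.92761 rad
ℓ = θ/κ = 1.92761/0.59155 = 3.25856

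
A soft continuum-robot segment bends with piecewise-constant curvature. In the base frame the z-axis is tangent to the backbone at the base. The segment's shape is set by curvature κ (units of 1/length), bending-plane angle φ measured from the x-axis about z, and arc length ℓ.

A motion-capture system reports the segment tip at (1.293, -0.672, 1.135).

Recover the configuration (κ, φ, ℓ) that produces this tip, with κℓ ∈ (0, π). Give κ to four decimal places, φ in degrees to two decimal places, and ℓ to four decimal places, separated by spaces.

0.8542 332.54 2.1283

ρ = √(x²+y²) = √(1.293² + -0.672²) = 1.45720
φ = atan2(y, x) mod 360° = atan2(-0.672, 1.293) = 332.5381°
|p|² = ρ² + z² = 1.45720² + 1.135² = 3.41166
κ = 2ρ / |p|² = 2×1.45720 / 3.41166 = 0.85425
θ = 2·atan2(ρ, z) = 2·atan2(1.45720, 1.135) = 1.81812 rad
ℓ = θ/κ = 1.81812/0.85425 = 2.12833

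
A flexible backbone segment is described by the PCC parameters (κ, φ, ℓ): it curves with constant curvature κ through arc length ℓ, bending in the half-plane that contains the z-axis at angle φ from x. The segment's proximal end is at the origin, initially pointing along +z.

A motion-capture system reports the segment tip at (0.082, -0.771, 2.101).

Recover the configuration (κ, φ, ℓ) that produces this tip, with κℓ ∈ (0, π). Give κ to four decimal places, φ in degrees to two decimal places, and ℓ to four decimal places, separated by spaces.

0.3092 276.07 2.2868

ρ = √(x²+y²) = √(0.082² + -0.771²) = 0.77535
φ = atan2(y, x) mod 360° = atan2(-0.771, 0.082) = 276.0709°
|p|² = ρ² + z² = 0.77535² + 2.101² = 5.01537
κ = 2ρ / |p|² = 2×0.77535 / 5.01537 = 0.30919
θ = 2·atan2(ρ, z) = 2·atan2(0.77535, 2.101) = 0.70707 rad
ℓ = θ/κ = 0.70707/0.30919 = 2.28684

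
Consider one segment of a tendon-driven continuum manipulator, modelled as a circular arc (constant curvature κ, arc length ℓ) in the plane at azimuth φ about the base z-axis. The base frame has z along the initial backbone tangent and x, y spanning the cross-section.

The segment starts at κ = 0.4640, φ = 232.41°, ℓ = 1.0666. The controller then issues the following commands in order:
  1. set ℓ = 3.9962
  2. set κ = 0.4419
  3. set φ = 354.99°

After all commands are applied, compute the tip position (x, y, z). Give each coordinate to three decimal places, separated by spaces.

initial: κ=0.4640, φ=232.41°, ℓ=1.0666
cmd 1: set ℓ=3.9962 → (κ,φ,ℓ)=(0.4640,232.41°,3.9962) → tip=(-1.6823,-2.1853,2.0692)
cmd 2: set κ=0.4419 → (κ,φ,ℓ)=(0.4419,232.41°,3.9962) → tip=(-1.6481,-2.1408,2.2200)
cmd 3: set φ=354.99° → (κ,φ,ℓ)=(0.4419,354.99°,3.9962) → tip=(2.6914,-0.2359,2.2200)

2.691 -0.236 2.220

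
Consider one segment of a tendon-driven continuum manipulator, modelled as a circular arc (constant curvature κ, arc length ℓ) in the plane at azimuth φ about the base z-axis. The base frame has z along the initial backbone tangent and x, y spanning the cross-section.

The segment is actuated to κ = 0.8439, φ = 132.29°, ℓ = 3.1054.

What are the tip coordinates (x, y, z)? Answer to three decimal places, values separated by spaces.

θ = κ·ℓ = 0.8439 × 3.1054 = 2.62065 rad
ρ = (1 − cos θ)/κ = (1 − -0.86735)/0.8439 = 2.21276
z = sin θ / κ = 0.49770/0.8439 = 0.58976
x = ρ cos φ = 2.21276 × cos(132.29°) = -1.48893
y = ρ sin φ = 2.21276 × sin(132.29°) = 1.63689

-1.489 1.637 0.590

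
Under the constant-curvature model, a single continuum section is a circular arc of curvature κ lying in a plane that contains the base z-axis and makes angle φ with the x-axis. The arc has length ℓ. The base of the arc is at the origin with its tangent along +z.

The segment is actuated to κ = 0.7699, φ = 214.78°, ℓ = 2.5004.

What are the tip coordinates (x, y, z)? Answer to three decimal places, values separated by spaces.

-1.437 -0.998 1.218

θ = κ·ℓ = 0.7699 × 2.5004 = 1.92506 rad
ρ = (1 − cos θ)/κ = (1 − -0.34690)/0.7699 = 1.74945
z = sin θ / κ = 0.93790/0.7699 = 1.21821
x = ρ cos φ = 1.74945 × cos(214.78°) = -1.43690
y = ρ sin φ = 1.74945 × sin(214.78°) = -0.99793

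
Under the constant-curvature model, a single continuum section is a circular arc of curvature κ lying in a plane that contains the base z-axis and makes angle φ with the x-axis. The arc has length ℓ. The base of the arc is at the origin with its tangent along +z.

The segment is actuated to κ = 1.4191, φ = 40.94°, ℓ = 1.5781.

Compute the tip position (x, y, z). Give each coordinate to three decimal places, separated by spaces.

θ = κ·ℓ = 1.4191 × 1.5781 = 2.23948 rad
ρ = (1 − cos θ)/κ = (1 − -0.61996)/1.4191 = 1.14154
z = sin θ / κ = 0.78464/1.4191 = 0.55291
x = ρ cos φ = 1.14154 × cos(40.94°) = 0.86231
y = ρ sin φ = 1.14154 × sin(40.94°) = 0.74801

0.862 0.748 0.553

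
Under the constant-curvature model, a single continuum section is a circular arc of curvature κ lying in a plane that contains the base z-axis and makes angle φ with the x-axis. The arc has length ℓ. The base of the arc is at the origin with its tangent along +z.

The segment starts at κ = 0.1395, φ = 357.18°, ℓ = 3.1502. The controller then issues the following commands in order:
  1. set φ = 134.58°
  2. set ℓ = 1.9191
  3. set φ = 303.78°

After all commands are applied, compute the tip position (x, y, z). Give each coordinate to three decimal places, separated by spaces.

initial: κ=0.1395, φ=357.18°, ℓ=3.1502
cmd 1: set φ=134.58° → (κ,φ,ℓ)=(0.1395,134.58°,3.1502) → tip=(-0.4781,0.4851,3.0498)
cmd 2: set ℓ=1.9191 → (κ,φ,ℓ)=(0.1395,134.58°,1.9191) → tip=(-0.1792,0.1819,1.8963)
cmd 3: set φ=303.78° → (κ,φ,ℓ)=(0.1395,303.78°,1.9191) → tip=(0.1420,-0.2122,1.8963)

0.142 -0.212 1.896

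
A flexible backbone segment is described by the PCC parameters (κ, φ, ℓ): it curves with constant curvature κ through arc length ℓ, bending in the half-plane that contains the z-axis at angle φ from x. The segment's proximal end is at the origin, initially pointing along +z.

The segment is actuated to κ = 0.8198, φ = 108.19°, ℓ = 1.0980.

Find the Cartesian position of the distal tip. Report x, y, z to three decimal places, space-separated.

-0.144 0.439 0.956

θ = κ·ℓ = 0.8198 × 1.0980 = 0.90014 rad
ρ = (1 − cos θ)/κ = (1 − 0.62150)/0.8198 = 0.46170
z = sin θ / κ = 0.78341/0.8198 = 0.95562
x = ρ cos φ = 0.46170 × cos(108.19°) = -0.14413
y = ρ sin φ = 0.46170 × sin(108.19°) = 0.43863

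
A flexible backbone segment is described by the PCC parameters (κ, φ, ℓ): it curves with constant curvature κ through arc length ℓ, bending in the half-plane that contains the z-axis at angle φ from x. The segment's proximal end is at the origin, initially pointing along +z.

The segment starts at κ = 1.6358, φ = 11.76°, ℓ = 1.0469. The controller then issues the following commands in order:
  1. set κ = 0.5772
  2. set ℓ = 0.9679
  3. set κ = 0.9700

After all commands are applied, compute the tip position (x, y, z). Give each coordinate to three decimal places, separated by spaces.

0.413 0.086 0.832

initial: κ=1.6358, φ=11.76°, ℓ=1.0469
cmd 1: set κ=0.5772 → (κ,φ,ℓ)=(0.5772,11.76°,1.0469) → tip=(0.3004,0.0625,0.9843)
cmd 2: set ℓ=0.9679 → (κ,φ,ℓ)=(0.5772,11.76°,0.9679) → tip=(0.2579,0.0537,0.9183)
cmd 3: set κ=0.9700 → (κ,φ,ℓ)=(0.9700,11.76°,0.9679) → tip=(0.4131,0.0860,0.8318)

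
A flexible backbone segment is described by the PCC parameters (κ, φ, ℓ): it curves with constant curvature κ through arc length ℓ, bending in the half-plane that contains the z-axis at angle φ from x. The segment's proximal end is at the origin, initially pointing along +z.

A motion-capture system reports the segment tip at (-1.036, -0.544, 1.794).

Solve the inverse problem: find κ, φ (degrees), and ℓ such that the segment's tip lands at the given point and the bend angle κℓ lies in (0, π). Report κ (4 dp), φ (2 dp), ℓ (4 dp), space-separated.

ρ = √(x²+y²) = √(-1.036² + -0.544²) = 1.17014
φ = atan2(y, x) mod 360° = atan2(-0.544, -1.036) = 207.7038°
|p|² = ρ² + z² = 1.17014² + 1.794² = 4.58767
κ = 2ρ / |p|² = 2×1.17014 / 4.58767 = 0.51012
θ = 2·atan2(ρ, z) = 2·atan2(1.17014, 1.794) = 1.15591 rad
ℓ = θ/κ = 1.15591/0.51012 = 2.26594

0.5101 207.70 2.2659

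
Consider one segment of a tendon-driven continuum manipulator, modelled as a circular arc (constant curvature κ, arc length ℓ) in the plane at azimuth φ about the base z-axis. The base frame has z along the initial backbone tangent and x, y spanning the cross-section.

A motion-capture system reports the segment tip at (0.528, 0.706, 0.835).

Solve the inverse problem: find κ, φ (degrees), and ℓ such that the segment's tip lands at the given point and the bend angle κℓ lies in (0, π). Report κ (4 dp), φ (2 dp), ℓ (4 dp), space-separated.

ρ = √(x²+y²) = √(0.528² + 0.706²) = 0.88160
φ = atan2(y, x) mod 360° = atan2(0.706, 0.528) = 53.2081°
|p|² = ρ² + z² = 0.88160² + 0.835² = 1.47445
κ = 2ρ / |p|² = 2×0.88160 / 1.47445 = 1.19584
θ = 2·atan2(ρ, z) = 2·atan2(0.88160, 0.835) = 1.62508 rad
ℓ = θ/κ = 1.62508/1.19584 = 1.35894

1.1958 53.21 1.3589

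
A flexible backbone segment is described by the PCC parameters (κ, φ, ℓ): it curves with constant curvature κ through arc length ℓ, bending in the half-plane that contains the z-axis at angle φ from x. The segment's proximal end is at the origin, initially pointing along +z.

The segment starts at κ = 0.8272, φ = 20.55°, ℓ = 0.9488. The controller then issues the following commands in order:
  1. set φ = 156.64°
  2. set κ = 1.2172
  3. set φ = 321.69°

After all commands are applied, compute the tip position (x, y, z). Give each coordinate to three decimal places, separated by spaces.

0.384 -0.304 0.752

initial: κ=0.8272, φ=20.55°, ℓ=0.9488
cmd 1: set φ=156.64° → (κ,φ,ℓ)=(0.8272,156.64°,0.9488) → tip=(-0.3246,0.1402,0.8543)
cmd 2: set κ=1.2172 → (κ,φ,ℓ)=(1.2172,156.64°,0.9488) → tip=(-0.4495,0.1941,0.7515)
cmd 3: set φ=321.69° → (κ,φ,ℓ)=(1.2172,321.69°,0.9488) → tip=(0.3842,-0.3035,0.7515)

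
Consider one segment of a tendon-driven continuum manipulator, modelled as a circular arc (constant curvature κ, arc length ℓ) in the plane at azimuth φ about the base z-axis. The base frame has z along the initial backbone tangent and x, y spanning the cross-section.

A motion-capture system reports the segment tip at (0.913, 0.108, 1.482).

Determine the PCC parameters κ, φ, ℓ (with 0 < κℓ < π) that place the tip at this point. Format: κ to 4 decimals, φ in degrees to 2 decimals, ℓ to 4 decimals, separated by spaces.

ρ = √(x²+y²) = √(0.913² + 0.108²) = 0.91937
φ = atan2(y, x) mod 360° = atan2(0.108, 0.913) = 6.7462°
|p|² = ρ² + z² = 0.91937² + 1.482² = 3.04156
κ = 2ρ / |p|² = 2×0.91937 / 3.04156 = 0.60454
θ = 2·atan2(ρ, z) = 2·atan2(0.91937, 1.482) = 1.11050 rad
ℓ = θ/κ = 1.11050/0.60454 = 1.83695

0.6045 6.75 1.8370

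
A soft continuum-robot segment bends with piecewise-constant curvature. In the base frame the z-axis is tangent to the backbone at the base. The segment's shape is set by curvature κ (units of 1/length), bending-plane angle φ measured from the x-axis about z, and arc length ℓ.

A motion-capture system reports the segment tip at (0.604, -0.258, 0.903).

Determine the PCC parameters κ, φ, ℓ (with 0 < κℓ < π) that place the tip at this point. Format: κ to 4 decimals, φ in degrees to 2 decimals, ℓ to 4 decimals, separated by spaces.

ρ = √(x²+y²) = √(0.604² + -0.258²) = 0.65680
φ = atan2(y, x) mod 360° = atan2(-0.258, 0.604) = 336.8701°
|p|² = ρ² + z² = 0.65680² + 0.903² = 1.24679
κ = 2ρ / |p|² = 2×0.65680 / 1.24679 = 1.05358
θ = 2·atan2(ρ, z) = 2·atan2(0.65680, 0.903) = 1.25769 rad
ℓ = θ/κ = 1.25769/1.05358 = 1.19373

1.0536 336.87 1.1937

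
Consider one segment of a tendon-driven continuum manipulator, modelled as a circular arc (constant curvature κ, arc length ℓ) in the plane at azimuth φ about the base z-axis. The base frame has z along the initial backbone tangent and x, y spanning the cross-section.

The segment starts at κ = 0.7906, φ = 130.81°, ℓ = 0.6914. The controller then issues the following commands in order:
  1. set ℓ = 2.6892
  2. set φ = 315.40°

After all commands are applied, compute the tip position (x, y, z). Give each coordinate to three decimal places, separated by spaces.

1.375 -1.356 1.075

initial: κ=0.7906, φ=130.81°, ℓ=0.6914
cmd 1: set ℓ=2.6892 → (κ,φ,ℓ)=(0.7906,130.81°,2.6892) → tip=(-1.2625,1.4621,1.0748)
cmd 2: set φ=315.40° → (κ,φ,ℓ)=(0.7906,315.40°,2.6892) → tip=(1.3754,-1.3563,1.0748)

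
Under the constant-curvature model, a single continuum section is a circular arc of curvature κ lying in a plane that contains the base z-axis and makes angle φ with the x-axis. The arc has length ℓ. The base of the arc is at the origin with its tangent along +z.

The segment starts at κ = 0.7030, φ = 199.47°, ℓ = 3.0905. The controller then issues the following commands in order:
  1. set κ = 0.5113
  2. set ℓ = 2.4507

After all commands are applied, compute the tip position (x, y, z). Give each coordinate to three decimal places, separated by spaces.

initial: κ=0.7030, φ=199.47°, ℓ=3.0905
cmd 1: set κ=0.5113 → (κ,φ,ℓ)=(0.5113,199.47°,3.0905) → tip=(-1.8612,-0.6580,1.9557)
cmd 2: set ℓ=2.4507 → (κ,φ,ℓ)=(0.5113,199.47°,2.4507) → tip=(-1.2678,-0.4482,1.8579)

-1.268 -0.448 1.858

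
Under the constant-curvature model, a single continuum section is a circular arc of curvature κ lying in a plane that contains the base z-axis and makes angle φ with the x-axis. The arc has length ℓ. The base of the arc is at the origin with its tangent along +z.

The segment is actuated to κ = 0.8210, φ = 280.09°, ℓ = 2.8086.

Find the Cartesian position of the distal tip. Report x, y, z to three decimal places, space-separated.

0.357 -2.003 0.904

θ = κ·ℓ = 0.8210 × 2.8086 = 2.30586 rad
ρ = (1 − cos θ)/κ = (1 − -0.67063)/0.8210 = 2.03488
z = sin θ / κ = 0.74179/0.8210 = 0.90352
x = ρ cos φ = 2.03488 × cos(280.09°) = 0.35650
y = ρ sin φ = 2.03488 × sin(280.09°) = -2.00341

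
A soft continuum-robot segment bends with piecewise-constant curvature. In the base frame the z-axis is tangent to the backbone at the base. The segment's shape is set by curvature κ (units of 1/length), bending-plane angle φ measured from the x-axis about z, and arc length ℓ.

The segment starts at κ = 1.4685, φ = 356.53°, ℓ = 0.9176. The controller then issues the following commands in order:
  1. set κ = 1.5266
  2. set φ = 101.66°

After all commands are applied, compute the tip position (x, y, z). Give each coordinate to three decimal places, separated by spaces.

-0.110 0.533 0.646

initial: κ=1.4685, φ=356.53°, ℓ=0.9176
cmd 1: set κ=1.5266 → (κ,φ,ℓ)=(1.5266,356.53°,0.9176) → tip=(0.5432,-0.0329,0.6456)
cmd 2: set φ=101.66° → (κ,φ,ℓ)=(1.5266,101.66°,0.9176) → tip=(-0.1100,0.5330,0.6456)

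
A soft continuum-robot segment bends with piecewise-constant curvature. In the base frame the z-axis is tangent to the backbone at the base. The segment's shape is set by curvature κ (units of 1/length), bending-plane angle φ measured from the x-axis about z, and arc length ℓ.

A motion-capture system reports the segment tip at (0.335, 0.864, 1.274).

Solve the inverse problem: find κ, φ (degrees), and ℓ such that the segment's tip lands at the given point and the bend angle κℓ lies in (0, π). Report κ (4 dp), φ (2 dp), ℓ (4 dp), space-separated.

ρ = √(x²+y²) = √(0.335² + 0.864²) = 0.92667
φ = atan2(y, x) mod 360° = atan2(0.864, 0.335) = 68.8071°
|p|² = ρ² + z² = 0.92667² + 1.274² = 2.48180
κ = 2ρ / |p|² = 2×0.92667 / 2.48180 = 0.74678
θ = 2·atan2(ρ, z) = 2·atan2(0.92667, 1.274) = 1.25772 rad
ℓ = θ/κ = 1.25772/0.74678 = 1.68421

0.7468 68.81 1.6842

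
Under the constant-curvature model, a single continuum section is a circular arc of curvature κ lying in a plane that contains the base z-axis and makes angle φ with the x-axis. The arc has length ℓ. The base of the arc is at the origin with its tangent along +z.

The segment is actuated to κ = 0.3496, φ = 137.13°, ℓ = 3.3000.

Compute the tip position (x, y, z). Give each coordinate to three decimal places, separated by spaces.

-1.247 1.158 2.615

θ = κ·ℓ = 0.3496 × 3.3000 = 1.15368 rad
ρ = (1 − cos θ)/κ = (1 − 0.40513)/0.3496 = 1.70159
z = sin θ / κ = 0.91426/0.3496 = 2.61516
x = ρ cos φ = 1.70159 × cos(137.13°) = -1.24709
y = ρ sin φ = 1.70159 × sin(137.13°) = 1.15765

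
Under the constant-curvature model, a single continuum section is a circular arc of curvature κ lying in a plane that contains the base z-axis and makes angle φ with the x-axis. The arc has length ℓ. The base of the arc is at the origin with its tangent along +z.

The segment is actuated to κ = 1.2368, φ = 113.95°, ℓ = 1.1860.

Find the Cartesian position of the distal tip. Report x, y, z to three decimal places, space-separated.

-0.294 0.662 0.804

θ = κ·ℓ = 1.2368 × 1.1860 = 1.46684 rad
ρ = (1 − cos θ)/κ = (1 − 0.10376)/1.2368 = 0.72464
z = sin θ / κ = 0.99460/1.2368 = 0.80417
x = ρ cos φ = 0.72464 × cos(113.95°) = -0.29416
y = ρ sin φ = 0.72464 × sin(113.95°) = 0.66225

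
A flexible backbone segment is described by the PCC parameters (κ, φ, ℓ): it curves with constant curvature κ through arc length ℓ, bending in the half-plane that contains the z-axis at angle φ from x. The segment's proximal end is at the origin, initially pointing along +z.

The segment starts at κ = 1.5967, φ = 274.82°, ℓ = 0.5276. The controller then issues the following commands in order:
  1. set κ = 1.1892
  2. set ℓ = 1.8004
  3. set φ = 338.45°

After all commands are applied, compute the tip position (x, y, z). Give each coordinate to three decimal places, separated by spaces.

1.204 -0.476 0.708

initial: κ=1.5967, φ=274.82°, ℓ=0.5276
cmd 1: set κ=1.1892 → (κ,φ,ℓ)=(1.1892,274.82°,0.5276) → tip=(0.0135,-0.1596,0.4937)
cmd 2: set ℓ=1.8004 → (κ,φ,ℓ)=(1.1892,274.82°,1.8004) → tip=(0.1088,-1.2903,0.7078)
cmd 3: set φ=338.45° → (κ,φ,ℓ)=(1.1892,338.45°,1.8004) → tip=(1.2043,-0.4756,0.7078)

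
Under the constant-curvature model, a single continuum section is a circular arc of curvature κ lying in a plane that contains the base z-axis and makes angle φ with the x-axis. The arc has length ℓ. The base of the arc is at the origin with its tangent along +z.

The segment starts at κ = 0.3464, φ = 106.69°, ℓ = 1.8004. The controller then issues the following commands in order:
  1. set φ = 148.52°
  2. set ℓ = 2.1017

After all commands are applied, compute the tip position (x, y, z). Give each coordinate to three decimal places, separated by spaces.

-0.624 0.382 1.921

initial: κ=0.3464, φ=106.69°, ℓ=1.8004
cmd 1: set φ=148.52° → (κ,φ,ℓ)=(0.3464,148.52°,1.8004) → tip=(-0.4635,0.2838,1.6859)
cmd 2: set ℓ=2.1017 → (κ,φ,ℓ)=(0.3464,148.52°,2.1017) → tip=(-0.6241,0.3822,1.9209)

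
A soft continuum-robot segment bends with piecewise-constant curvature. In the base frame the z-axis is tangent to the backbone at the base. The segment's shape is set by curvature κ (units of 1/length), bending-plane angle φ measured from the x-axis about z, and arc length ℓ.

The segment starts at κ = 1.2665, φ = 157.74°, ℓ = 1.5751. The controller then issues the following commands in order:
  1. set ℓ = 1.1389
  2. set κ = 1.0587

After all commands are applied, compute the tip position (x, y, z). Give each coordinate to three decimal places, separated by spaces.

-0.562 0.230 0.882

initial: κ=1.2665, φ=157.74°, ℓ=1.5751
cmd 1: set ℓ=1.1389 → (κ,φ,ℓ)=(1.2665,157.74°,1.1389) → tip=(-0.6372,0.2608,0.7831)
cmd 2: set κ=1.0587 → (κ,φ,ℓ)=(1.0587,157.74°,1.1389) → tip=(-0.5621,0.2301,0.8823)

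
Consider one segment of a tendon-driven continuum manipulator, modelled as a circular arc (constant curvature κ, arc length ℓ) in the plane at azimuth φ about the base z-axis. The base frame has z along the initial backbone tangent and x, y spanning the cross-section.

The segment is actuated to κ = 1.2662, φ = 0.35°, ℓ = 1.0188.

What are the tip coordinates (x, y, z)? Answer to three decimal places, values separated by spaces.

θ = κ·ℓ = 1.2662 × 1.0188 = 1.29000 rad
ρ = (1 − cos θ)/κ = (1 − 0.27712)/1.2662 = 0.57091
z = sin θ / κ = 0.96084/1.2662 = 0.75883
x = ρ cos φ = 0.57091 × cos(0.35°) = 0.57090
y = ρ sin φ = 0.57091 × sin(0.35°) = 0.00349

0.571 0.003 0.759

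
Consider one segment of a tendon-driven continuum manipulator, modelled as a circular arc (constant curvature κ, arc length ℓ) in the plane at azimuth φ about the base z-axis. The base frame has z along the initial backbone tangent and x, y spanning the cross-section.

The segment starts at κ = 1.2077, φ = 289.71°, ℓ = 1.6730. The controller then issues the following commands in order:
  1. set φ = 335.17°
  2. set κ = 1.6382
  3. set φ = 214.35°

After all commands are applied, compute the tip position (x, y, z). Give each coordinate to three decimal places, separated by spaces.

-0.968 -0.662 0.238

initial: κ=1.2077, φ=289.71°, ℓ=1.6730
cmd 1: set φ=335.17° → (κ,φ,ℓ)=(1.2077,335.17°,1.6730) → tip=(1.0781,-0.4989,0.7457)
cmd 2: set κ=1.6382 → (κ,φ,ℓ)=(1.6382,335.17°,1.6730) → tip=(1.0641,-0.4923,0.2382)
cmd 3: set φ=214.35° → (κ,φ,ℓ)=(1.6382,214.35°,1.6730) → tip=(-0.9680,-0.6616,0.2382)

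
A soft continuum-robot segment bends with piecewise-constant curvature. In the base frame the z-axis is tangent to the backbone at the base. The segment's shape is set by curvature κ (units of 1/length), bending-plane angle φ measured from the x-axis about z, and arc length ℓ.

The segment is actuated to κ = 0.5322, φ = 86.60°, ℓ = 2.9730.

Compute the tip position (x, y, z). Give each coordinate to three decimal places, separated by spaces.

0.113 1.897 1.879

θ = κ·ℓ = 0.5322 × 2.9730 = 1.58223 rad
ρ = (1 − cos θ)/κ = (1 − -0.01143)/0.5322 = 1.90048
z = sin θ / κ = 0.99993/0.5322 = 1.87887
x = ρ cos φ = 1.90048 × cos(86.60°) = 0.11271
y = ρ sin φ = 1.90048 × sin(86.60°) = 1.89713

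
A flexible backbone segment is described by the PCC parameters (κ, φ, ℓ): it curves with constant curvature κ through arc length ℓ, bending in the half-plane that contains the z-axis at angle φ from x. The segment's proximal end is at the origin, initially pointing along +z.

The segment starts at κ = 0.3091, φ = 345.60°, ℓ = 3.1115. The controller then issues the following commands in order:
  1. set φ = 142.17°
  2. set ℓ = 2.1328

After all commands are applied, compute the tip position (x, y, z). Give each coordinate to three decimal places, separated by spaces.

-0.535 0.416 1.982

initial: κ=0.3091, φ=345.60°, ℓ=3.1115
cmd 1: set φ=142.17° → (κ,φ,ℓ)=(0.3091,142.17°,3.1115) → tip=(-1.0935,0.8491,2.6535)
cmd 2: set ℓ=2.1328 → (κ,φ,ℓ)=(0.3091,142.17°,2.1328) → tip=(-0.5354,0.4158,1.9816)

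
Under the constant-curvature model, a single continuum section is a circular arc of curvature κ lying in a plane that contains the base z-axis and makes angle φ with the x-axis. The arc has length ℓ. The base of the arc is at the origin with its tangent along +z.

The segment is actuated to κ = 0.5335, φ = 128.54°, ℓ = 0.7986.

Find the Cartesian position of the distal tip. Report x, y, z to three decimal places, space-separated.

-0.104 0.131 0.775

θ = κ·ℓ = 0.5335 × 0.7986 = 0.42605 rad
ρ = (1 − cos θ)/κ = (1 − 0.91060)/0.5335 = 0.16757
z = sin θ / κ = 0.41328/0.5335 = 0.77466
x = ρ cos φ = 0.16757 × cos(128.54°) = -0.10440
y = ρ sin φ = 0.16757 × sin(128.54°) = 0.13106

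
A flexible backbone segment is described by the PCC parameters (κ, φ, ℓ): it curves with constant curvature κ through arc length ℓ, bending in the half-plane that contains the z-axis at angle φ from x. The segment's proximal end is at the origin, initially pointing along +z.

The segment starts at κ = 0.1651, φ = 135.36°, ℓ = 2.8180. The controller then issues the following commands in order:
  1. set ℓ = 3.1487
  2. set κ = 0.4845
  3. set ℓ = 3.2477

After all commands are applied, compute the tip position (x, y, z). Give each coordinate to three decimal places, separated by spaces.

initial: κ=0.1651, φ=135.36°, ℓ=2.8180
cmd 1: set ℓ=3.1487 → (κ,φ,ℓ)=(0.1651,135.36°,3.1487) → tip=(-0.5693,0.5622,3.0088)
cmd 2: set κ=0.4845 → (κ,φ,ℓ)=(0.4845,135.36°,3.1487) → tip=(-1.4022,1.3847,2.0619)
cmd 3: set ℓ=3.2477 → (κ,φ,ℓ)=(0.4845,135.36°,3.2477) → tip=(-1.4726,1.4542,2.0640)

-1.473 1.454 2.064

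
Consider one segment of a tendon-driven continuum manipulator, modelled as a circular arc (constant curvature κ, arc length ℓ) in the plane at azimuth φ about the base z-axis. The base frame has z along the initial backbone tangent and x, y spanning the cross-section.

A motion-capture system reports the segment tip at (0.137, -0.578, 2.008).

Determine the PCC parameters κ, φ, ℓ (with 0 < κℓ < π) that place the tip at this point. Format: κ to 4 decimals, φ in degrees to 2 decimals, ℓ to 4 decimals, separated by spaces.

0.2709 283.33 2.1232

ρ = √(x²+y²) = √(0.137² + -0.578²) = 0.59401
φ = atan2(y, x) mod 360° = atan2(-0.578, 0.137) = 283.3344°
|p|² = ρ² + z² = 0.59401² + 2.008² = 4.38492
κ = 2ρ / |p|² = 2×0.59401 / 4.38492 = 0.27094
θ = 2·atan2(ρ, z) = 2·atan2(0.59401, 2.008) = 0.57524 rad
ℓ = θ/κ = 0.57524/0.27094 = 2.12317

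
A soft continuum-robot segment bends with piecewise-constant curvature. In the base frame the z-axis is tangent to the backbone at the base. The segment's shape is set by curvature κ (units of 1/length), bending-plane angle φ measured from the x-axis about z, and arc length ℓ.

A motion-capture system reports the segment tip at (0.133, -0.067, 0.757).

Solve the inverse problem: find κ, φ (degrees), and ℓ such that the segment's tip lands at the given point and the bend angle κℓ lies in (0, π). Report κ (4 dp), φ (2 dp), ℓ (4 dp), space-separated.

ρ = √(x²+y²) = √(0.133² + -0.067²) = 0.14892
φ = atan2(y, x) mod 360° = atan2(-0.067, 0.133) = 333.2629°
|p|² = ρ² + z² = 0.14892² + 0.757² = 0.59523
κ = 2ρ / |p|² = 2×0.14892 / 0.59523 = 0.50039
θ = 2·atan2(ρ, z) = 2·atan2(0.14892, 0.757) = 0.38849 rad
ℓ = θ/κ = 0.38849/0.50039 = 0.77638

0.5004 333.26 0.7764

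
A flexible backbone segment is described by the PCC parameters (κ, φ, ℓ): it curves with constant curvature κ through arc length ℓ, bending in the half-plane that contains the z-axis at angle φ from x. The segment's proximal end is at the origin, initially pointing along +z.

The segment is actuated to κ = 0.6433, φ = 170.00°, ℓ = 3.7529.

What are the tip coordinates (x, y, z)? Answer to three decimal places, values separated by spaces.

θ = κ·ℓ = 0.6433 × 3.7529 = 2.41424 rad
ρ = (1 − cos θ)/κ = (1 − -0.74694)/0.6433 = 2.71559
z = sin θ / κ = 0.66489/0.6433 = 1.03357
x = ρ cos φ = 2.71559 × cos(170.00°) = -2.67433
y = ρ sin φ = 2.71559 × sin(170.00°) = 0.47156

-2.674 0.472 1.034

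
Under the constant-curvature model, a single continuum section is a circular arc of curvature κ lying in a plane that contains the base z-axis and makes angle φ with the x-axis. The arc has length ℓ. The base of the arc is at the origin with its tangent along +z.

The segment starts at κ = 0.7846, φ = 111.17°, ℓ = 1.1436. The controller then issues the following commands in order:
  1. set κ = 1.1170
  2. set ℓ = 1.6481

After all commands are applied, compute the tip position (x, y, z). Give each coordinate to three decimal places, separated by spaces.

initial: κ=0.7846, φ=111.17°, ℓ=1.1436
cmd 1: set κ=1.1170 → (κ,φ,ℓ)=(1.1170,111.17°,1.1436) → tip=(-0.2298,0.5934,0.8570)
cmd 2: set ℓ=1.6481 → (κ,φ,ℓ)=(1.1170,111.17°,1.6481) → tip=(-0.4096,1.0576,0.8628)

-0.410 1.058 0.863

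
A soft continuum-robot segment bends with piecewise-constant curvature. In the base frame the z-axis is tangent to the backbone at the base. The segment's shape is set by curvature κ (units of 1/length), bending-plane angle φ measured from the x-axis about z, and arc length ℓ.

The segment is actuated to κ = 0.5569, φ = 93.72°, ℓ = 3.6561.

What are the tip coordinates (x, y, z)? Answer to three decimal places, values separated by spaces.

θ = κ·ℓ = 0.5569 × 3.6561 = 2.03608 rad
ρ = (1 − cos θ)/κ = (1 − -0.44868)/0.5569 = 2.60133
z = sin θ / κ = 0.89369/0.5569 = 1.60476
x = ρ cos φ = 2.60133 × cos(93.72°) = -0.16878
y = ρ sin φ = 2.60133 × sin(93.72°) = 2.59584

-0.169 2.596 1.605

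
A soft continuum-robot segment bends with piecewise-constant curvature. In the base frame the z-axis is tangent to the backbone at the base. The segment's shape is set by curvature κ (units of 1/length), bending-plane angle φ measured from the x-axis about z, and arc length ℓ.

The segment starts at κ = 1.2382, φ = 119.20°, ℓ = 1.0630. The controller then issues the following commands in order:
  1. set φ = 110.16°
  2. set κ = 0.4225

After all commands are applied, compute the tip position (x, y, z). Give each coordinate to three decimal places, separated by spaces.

initial: κ=1.2382, φ=119.20°, ℓ=1.0630
cmd 1: set φ=110.16° → (κ,φ,ℓ)=(1.2382,110.16°,1.0630) → tip=(-0.2082,0.5672,0.7816)
cmd 2: set κ=0.4225 → (κ,φ,ℓ)=(0.4225,110.16°,1.0630) → tip=(-0.0809,0.2203,1.0276)

-0.081 0.220 1.028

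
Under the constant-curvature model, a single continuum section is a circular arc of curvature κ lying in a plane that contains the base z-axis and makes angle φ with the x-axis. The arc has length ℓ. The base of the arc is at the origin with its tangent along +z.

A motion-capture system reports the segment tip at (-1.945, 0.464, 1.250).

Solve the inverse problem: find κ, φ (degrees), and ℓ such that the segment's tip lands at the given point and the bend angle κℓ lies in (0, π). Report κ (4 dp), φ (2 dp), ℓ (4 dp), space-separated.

0.7192 166.58 2.8147

ρ = √(x²+y²) = √(-1.945² + 0.464²) = 1.99958
φ = atan2(y, x) mod 360° = atan2(0.464, -1.945) = 166.5823°
|p|² = ρ² + z² = 1.99958² + 1.250² = 5.56082
κ = 2ρ / |p|² = 2×1.99958 / 5.56082 = 0.71917
θ = 2·atan2(ρ, z) = 2·atan2(1.99958, 1.250) = 2.02421 rad
ℓ = θ/κ = 2.02421/0.71917 = 2.81465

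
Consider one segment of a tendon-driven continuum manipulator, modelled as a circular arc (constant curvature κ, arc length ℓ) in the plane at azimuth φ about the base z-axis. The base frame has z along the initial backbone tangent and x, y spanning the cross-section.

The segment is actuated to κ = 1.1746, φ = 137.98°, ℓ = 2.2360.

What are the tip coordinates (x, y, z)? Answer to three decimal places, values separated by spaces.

-1.183 1.066 0.419

θ = κ·ℓ = 1.1746 × 2.2360 = 2.62641 rad
ρ = (1 − cos θ)/κ = (1 − -0.87020)/1.1746 = 1.59220
z = sin θ / κ = 0.49270/1.1746 = 0.41946
x = ρ cos φ = 1.59220 × cos(137.98°) = -1.18286
y = ρ sin φ = 1.59220 × sin(137.98°) = 1.06580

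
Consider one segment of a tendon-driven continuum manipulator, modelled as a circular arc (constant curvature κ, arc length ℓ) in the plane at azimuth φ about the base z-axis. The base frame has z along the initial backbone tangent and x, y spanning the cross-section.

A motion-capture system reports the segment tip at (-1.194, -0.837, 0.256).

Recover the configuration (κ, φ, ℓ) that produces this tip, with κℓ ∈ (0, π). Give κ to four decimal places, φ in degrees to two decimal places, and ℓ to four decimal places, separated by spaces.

1.3306 215.03 2.0998

ρ = √(x²+y²) = √(-1.194² + -0.837²) = 1.45815
φ = atan2(y, x) mod 360° = atan2(-0.837, -1.194) = 215.0306°
|p|² = ρ² + z² = 1.45815² + 0.256² = 2.19174
κ = 2ρ / |p|² = 2×1.45815 / 2.19174 = 1.33059
θ = 2·atan2(ρ, z) = 2·atan2(1.45815, 0.256) = 2.79401 rad
ℓ = θ/κ = 2.79401/1.33059 = 2.09983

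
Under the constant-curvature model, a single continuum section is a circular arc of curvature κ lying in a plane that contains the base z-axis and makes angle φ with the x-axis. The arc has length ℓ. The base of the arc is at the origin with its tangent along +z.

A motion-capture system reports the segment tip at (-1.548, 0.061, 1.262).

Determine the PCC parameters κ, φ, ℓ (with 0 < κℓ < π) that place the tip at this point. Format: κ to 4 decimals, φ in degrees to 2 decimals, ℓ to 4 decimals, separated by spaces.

ρ = √(x²+y²) = √(-1.548² + 0.061²) = 1.54920
φ = atan2(y, x) mod 360° = atan2(0.061, -1.548) = 177.7434°
|p|² = ρ² + z² = 1.54920² + 1.262² = 3.99267
κ = 2ρ / |p|² = 2×1.54920 / 3.99267 = 0.77602
θ = 2·atan2(ρ, z) = 2·atan2(1.54920, 1.262) = 1.77442 rad
ℓ = θ/κ = 1.77442/0.77602 = 2.28655

0.7760 177.74 2.2866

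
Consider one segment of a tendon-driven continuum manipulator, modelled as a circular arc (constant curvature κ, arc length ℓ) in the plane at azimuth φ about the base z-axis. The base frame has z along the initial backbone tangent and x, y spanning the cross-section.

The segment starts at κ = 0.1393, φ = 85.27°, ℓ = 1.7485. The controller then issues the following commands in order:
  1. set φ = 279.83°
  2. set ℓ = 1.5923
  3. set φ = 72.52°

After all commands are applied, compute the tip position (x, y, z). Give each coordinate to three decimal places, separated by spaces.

initial: κ=0.1393, φ=85.27°, ℓ=1.7485
cmd 1: set φ=279.83° → (κ,φ,ℓ)=(0.1393,279.83°,1.7485) → tip=(0.0362,-0.2088,1.7313)
cmd 2: set ℓ=1.5923 → (κ,φ,ℓ)=(0.1393,279.83°,1.5923) → tip=(0.0300,-0.1733,1.5793)
cmd 3: set φ=72.52° → (κ,φ,ℓ)=(0.1393,72.52°,1.5923) → tip=(0.0528,0.1677,1.5793)

0.053 0.168 1.579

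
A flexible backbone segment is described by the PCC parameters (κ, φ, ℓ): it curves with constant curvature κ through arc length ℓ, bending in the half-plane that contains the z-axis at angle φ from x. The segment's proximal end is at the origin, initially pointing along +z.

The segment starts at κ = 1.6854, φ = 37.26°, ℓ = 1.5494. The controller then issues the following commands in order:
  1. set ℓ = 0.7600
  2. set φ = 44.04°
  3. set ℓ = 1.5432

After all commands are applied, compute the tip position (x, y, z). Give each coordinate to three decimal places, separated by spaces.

0.792 0.766 0.305

initial: κ=1.6854, φ=37.26°, ℓ=1.5494
cmd 1: set ℓ=0.7600 → (κ,φ,ℓ)=(1.6854,37.26°,0.7600) → tip=(0.3372,0.2565,0.5686)
cmd 2: set φ=44.04° → (κ,φ,ℓ)=(1.6854,44.04°,0.7600) → tip=(0.3046,0.2946,0.5686)
cmd 3: set ℓ=1.5432 → (κ,φ,ℓ)=(1.6854,44.04°,1.5432) → tip=(0.7922,0.7661,0.3054)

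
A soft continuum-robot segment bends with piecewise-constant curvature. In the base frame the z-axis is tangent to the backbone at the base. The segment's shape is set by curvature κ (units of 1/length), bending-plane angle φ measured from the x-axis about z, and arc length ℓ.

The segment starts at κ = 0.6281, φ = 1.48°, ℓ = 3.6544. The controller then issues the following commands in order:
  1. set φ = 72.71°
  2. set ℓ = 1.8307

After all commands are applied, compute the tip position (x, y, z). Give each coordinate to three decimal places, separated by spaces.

0.280 0.899 1.453

initial: κ=0.6281, φ=1.48°, ℓ=3.6544
cmd 1: set φ=72.71° → (κ,φ,ℓ)=(0.6281,72.71°,3.6544) → tip=(0.7868,2.5277,1.1922)
cmd 2: set ℓ=1.8307 → (κ,φ,ℓ)=(0.6281,72.71°,1.8307) → tip=(0.2798,0.8990,1.4531)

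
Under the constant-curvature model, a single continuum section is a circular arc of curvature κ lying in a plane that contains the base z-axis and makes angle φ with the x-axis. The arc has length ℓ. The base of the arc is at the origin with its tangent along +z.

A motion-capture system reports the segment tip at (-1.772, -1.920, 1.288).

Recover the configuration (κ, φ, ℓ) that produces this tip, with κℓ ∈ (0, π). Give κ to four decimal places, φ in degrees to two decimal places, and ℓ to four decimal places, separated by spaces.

ρ = √(x²+y²) = √(-1.772² + -1.920²) = 2.61273
φ = atan2(y, x) mod 360° = atan2(-1.920, -1.772) = 227.2956°
|p|² = ρ² + z² = 2.61273² + 1.288² = 8.48533
κ = 2ρ / |p|² = 2×2.61273 / 8.48533 = 0.61582
θ = 2·atan2(ρ, z) = 2·atan2(2.61273, 1.288) = 2.22558 rad
ℓ = θ/κ = 2.22558/0.61582 = 3.61398

0.6158 227.30 3.6140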